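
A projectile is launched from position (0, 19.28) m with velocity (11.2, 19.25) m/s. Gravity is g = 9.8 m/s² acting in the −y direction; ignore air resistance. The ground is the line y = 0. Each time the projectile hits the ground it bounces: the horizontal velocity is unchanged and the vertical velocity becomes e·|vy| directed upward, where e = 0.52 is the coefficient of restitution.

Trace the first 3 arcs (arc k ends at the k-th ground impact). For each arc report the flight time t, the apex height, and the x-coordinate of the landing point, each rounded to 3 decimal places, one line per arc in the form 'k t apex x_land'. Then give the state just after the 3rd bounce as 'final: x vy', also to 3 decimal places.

1 4.756 38.186 53.266
2 2.903 10.326 85.783
3 1.510 2.792 102.692
final: 102.692 3.847

Arc 1: start y=19.280, vy=19.250 → t=4.756, apex=38.186, x_land=53.266, impact vy=-27.358
  bounce: vy ← 0.52·27.358 = 14.226
Arc 2: start y=0.000, vy=14.226 → t=2.903, apex=10.326, x_land=85.783, impact vy=-14.226
  bounce: vy ← 0.52·14.226 = 7.398
Arc 3: start y=0.000, vy=7.398 → t=1.510, apex=2.792, x_land=102.692, impact vy=-7.398
  bounce: vy ← 0.52·7.398 = 3.847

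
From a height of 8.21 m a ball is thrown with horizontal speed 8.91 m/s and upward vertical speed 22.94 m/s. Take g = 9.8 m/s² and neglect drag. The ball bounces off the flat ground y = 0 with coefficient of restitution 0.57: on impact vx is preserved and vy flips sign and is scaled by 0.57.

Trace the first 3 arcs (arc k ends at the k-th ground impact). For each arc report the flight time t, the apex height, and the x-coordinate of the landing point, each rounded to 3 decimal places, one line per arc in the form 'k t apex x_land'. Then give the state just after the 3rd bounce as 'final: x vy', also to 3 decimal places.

Arc 1: start y=8.210, vy=22.940 → t=5.016, apex=35.059, x_land=44.690, impact vy=-26.214
  bounce: vy ← 0.57·26.214 = 14.942
Arc 2: start y=0.000, vy=14.942 → t=3.049, apex=11.391, x_land=71.859, impact vy=-14.942
  bounce: vy ← 0.57·14.942 = 8.517
Arc 3: start y=0.000, vy=8.517 → t=1.738, apex=3.701, x_land=87.346, impact vy=-8.517
  bounce: vy ← 0.57·8.517 = 4.855

1 5.016 35.059 44.690
2 3.049 11.391 71.859
3 1.738 3.701 87.346
final: 87.346 4.855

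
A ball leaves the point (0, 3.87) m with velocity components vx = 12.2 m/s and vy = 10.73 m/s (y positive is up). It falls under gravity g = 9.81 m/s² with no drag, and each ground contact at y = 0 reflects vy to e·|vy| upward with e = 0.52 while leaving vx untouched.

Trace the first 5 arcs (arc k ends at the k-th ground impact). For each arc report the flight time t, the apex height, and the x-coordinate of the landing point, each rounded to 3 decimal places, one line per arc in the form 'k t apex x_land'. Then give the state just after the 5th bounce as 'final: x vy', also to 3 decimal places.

1 2.503 9.738 30.534
2 1.465 2.633 48.412
3 0.762 0.712 57.708
4 0.396 0.193 62.542
5 0.206 0.052 65.056
final: 65.056 0.526

Arc 1: start y=3.870, vy=10.730 → t=2.503, apex=9.738, x_land=30.534, impact vy=-13.823
  bounce: vy ← 0.52·13.823 = 7.188
Arc 2: start y=0.000, vy=7.188 → t=1.465, apex=2.633, x_land=48.412, impact vy=-7.188
  bounce: vy ← 0.52·7.188 = 3.738
Arc 3: start y=0.000, vy=3.738 → t=0.762, apex=0.712, x_land=57.708, impact vy=-3.738
  bounce: vy ← 0.52·3.738 = 1.944
Arc 4: start y=0.000, vy=1.944 → t=0.396, apex=0.193, x_land=62.542, impact vy=-1.944
  bounce: vy ← 0.52·1.944 = 1.011
Arc 5: start y=0.000, vy=1.011 → t=0.206, apex=0.052, x_land=65.056, impact vy=-1.011
  bounce: vy ← 0.52·1.011 = 0.526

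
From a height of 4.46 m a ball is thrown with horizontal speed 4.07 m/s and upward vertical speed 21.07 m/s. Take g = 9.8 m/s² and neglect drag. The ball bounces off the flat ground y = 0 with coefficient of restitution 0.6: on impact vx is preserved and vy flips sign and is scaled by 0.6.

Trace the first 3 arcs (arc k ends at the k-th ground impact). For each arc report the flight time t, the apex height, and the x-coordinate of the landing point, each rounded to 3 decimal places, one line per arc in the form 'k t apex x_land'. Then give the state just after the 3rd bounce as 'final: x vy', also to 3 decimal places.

Arc 1: start y=4.460, vy=21.070 → t=4.502, apex=27.110, x_land=18.324, impact vy=-23.051
  bounce: vy ← 0.6·23.051 = 13.831
Arc 2: start y=0.000, vy=13.831 → t=2.823, apex=9.760, x_land=29.812, impact vy=-13.831
  bounce: vy ← 0.6·13.831 = 8.298
Arc 3: start y=0.000, vy=8.298 → t=1.694, apex=3.513, x_land=36.705, impact vy=-8.298
  bounce: vy ← 0.6·8.298 = 4.979

1 4.502 27.110 18.324
2 2.823 9.760 29.812
3 1.694 3.513 36.705
final: 36.705 4.979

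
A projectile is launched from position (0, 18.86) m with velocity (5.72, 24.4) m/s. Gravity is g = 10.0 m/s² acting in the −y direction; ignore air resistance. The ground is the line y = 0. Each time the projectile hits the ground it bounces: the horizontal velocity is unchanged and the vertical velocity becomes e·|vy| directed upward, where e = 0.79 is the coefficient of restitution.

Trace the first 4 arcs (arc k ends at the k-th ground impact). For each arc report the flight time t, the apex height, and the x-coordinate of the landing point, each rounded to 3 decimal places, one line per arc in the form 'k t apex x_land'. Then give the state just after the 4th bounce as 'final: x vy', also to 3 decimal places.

Arc 1: start y=18.860, vy=24.400 → t=5.559, apex=48.628, x_land=31.795, impact vy=-31.186
  bounce: vy ← 0.79·31.186 = 24.637
Arc 2: start y=0.000, vy=24.637 → t=4.927, apex=30.349, x_land=59.980, impact vy=-24.637
  bounce: vy ← 0.79·24.637 = 19.463
Arc 3: start y=0.000, vy=19.463 → t=3.893, apex=18.941, x_land=82.246, impact vy=-19.463
  bounce: vy ← 0.79·19.463 = 15.376
Arc 4: start y=0.000, vy=15.376 → t=3.075, apex=11.821, x_land=99.835, impact vy=-15.376
  bounce: vy ← 0.79·15.376 = 12.147

1 5.559 48.628 31.795
2 4.927 30.349 59.980
3 3.893 18.941 82.246
4 3.075 11.821 99.835
final: 99.835 12.147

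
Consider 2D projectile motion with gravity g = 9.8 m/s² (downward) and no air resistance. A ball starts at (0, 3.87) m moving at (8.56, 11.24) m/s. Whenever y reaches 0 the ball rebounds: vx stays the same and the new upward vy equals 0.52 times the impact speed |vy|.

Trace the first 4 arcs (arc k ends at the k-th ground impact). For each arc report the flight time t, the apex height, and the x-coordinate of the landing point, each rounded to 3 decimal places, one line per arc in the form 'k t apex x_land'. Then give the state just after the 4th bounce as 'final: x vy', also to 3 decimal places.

Arc 1: start y=3.870, vy=11.240 → t=2.598, apex=10.316, x_land=22.238, impact vy=-14.219
  bounce: vy ← 0.52·14.219 = 7.394
Arc 2: start y=0.000, vy=7.394 → t=1.509, apex=2.789, x_land=35.155, impact vy=-7.394
  bounce: vy ← 0.52·7.394 = 3.845
Arc 3: start y=0.000, vy=3.845 → t=0.785, apex=0.754, x_land=41.872, impact vy=-3.845
  bounce: vy ← 0.52·3.845 = 1.999
Arc 4: start y=0.000, vy=1.999 → t=0.408, apex=0.204, x_land=45.364, impact vy=-1.999
  bounce: vy ← 0.52·1.999 = 1.040

1 2.598 10.316 22.238
2 1.509 2.789 35.155
3 0.785 0.754 41.872
4 0.408 0.204 45.364
final: 45.364 1.040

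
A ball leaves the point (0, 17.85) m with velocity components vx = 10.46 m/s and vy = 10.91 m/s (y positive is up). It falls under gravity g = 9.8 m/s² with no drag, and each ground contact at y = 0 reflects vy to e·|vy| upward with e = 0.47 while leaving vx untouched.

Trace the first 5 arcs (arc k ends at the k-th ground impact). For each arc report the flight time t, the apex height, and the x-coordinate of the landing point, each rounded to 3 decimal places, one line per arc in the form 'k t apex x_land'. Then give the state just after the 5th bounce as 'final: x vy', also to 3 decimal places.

Arc 1: start y=17.850, vy=10.910 → t=3.323, apex=23.923, x_land=34.757, impact vy=-21.654
  bounce: vy ← 0.47·21.654 = 10.177
Arc 2: start y=0.000, vy=10.177 → t=2.077, apex=5.285, x_land=56.482, impact vy=-10.177
  bounce: vy ← 0.47·10.177 = 4.783
Arc 3: start y=0.000, vy=4.783 → t=0.976, apex=1.167, x_land=66.693, impact vy=-4.783
  bounce: vy ← 0.47·4.783 = 2.248
Arc 4: start y=0.000, vy=2.248 → t=0.459, apex=0.258, x_land=71.492, impact vy=-2.248
  bounce: vy ← 0.47·2.248 = 1.057
Arc 5: start y=0.000, vy=1.057 → t=0.216, apex=0.057, x_land=73.748, impact vy=-1.057
  bounce: vy ← 0.47·1.057 = 0.497

1 3.323 23.923 34.757
2 2.077 5.285 56.482
3 0.976 1.167 66.693
4 0.459 0.258 71.492
5 0.216 0.057 73.748
final: 73.748 0.497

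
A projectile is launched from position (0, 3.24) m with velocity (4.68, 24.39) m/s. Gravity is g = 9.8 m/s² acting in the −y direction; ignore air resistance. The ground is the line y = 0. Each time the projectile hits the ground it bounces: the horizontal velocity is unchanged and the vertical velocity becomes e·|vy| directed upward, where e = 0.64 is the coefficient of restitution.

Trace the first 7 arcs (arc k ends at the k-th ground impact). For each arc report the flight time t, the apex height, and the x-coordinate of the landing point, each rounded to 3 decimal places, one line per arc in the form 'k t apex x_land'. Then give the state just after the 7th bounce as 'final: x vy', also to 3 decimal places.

Arc 1: start y=3.240, vy=24.390 → t=5.107, apex=33.591, x_land=23.901, impact vy=-25.659
  bounce: vy ← 0.64·25.659 = 16.422
Arc 2: start y=0.000, vy=16.422 → t=3.351, apex=13.759, x_land=39.585, impact vy=-16.422
  bounce: vy ← 0.64·16.422 = 10.510
Arc 3: start y=0.000, vy=10.510 → t=2.145, apex=5.636, x_land=49.623, impact vy=-10.510
  bounce: vy ← 0.64·10.510 = 6.726
Arc 4: start y=0.000, vy=6.726 → t=1.373, apex=2.308, x_land=56.048, impact vy=-6.726
  bounce: vy ← 0.64·6.726 = 4.305
Arc 5: start y=0.000, vy=4.305 → t=0.879, apex=0.945, x_land=60.159, impact vy=-4.305
  bounce: vy ← 0.64·4.305 = 2.755
Arc 6: start y=0.000, vy=2.755 → t=0.562, apex=0.387, x_land=62.790, impact vy=-2.755
  bounce: vy ← 0.64·2.755 = 1.763
Arc 7: start y=0.000, vy=1.763 → t=0.360, apex=0.159, x_land=64.475, impact vy=-1.763
  bounce: vy ← 0.64·1.763 = 1.128

1 5.107 33.591 23.901
2 3.351 13.759 39.585
3 2.145 5.636 49.623
4 1.373 2.308 56.048
5 0.879 0.945 60.159
6 0.562 0.387 62.790
7 0.360 0.159 64.475
final: 64.475 1.128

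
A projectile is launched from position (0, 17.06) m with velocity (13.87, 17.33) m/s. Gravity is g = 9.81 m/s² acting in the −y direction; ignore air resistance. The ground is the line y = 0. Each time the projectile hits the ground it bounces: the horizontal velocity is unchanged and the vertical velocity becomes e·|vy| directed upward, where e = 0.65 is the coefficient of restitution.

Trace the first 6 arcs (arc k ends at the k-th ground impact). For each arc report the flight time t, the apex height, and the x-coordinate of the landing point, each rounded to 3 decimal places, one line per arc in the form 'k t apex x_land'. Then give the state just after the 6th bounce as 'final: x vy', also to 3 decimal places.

Arc 1: start y=17.060, vy=17.330 → t=4.335, apex=32.367, x_land=60.132, impact vy=-25.200
  bounce: vy ← 0.65·25.200 = 16.380
Arc 2: start y=0.000, vy=16.380 → t=3.339, apex=13.675, x_land=106.450, impact vy=-16.380
  bounce: vy ← 0.65·16.380 = 10.647
Arc 3: start y=0.000, vy=10.647 → t=2.171, apex=5.778, x_land=136.557, impact vy=-10.647
  bounce: vy ← 0.65·10.647 = 6.921
Arc 4: start y=0.000, vy=6.921 → t=1.411, apex=2.441, x_land=156.127, impact vy=-6.921
  bounce: vy ← 0.65·6.921 = 4.498
Arc 5: start y=0.000, vy=4.498 → t=0.917, apex=1.031, x_land=168.847, impact vy=-4.498
  bounce: vy ← 0.65·4.498 = 2.924
Arc 6: start y=0.000, vy=2.924 → t=0.596, apex=0.436, x_land=177.115, impact vy=-2.924
  bounce: vy ← 0.65·2.924 = 1.901

1 4.335 32.367 60.132
2 3.339 13.675 106.450
3 2.171 5.778 136.557
4 1.411 2.441 156.127
5 0.917 1.031 168.847
6 0.596 0.436 177.115
final: 177.115 1.901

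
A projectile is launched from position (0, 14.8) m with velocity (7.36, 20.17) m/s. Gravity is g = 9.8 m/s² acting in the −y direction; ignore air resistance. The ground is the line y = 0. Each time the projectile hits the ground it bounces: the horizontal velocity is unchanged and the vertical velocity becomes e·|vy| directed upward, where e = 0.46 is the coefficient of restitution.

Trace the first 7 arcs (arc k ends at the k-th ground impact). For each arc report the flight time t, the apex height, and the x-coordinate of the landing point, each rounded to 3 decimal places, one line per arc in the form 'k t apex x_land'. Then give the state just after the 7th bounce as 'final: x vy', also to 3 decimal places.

1 4.752 35.557 34.974
2 2.478 7.524 53.214
3 1.140 1.592 61.605
4 0.524 0.337 65.464
5 0.241 0.071 67.240
6 0.111 0.015 68.057
7 0.051 0.003 68.432
final: 68.432 0.115

Arc 1: start y=14.800, vy=20.170 → t=4.752, apex=35.557, x_land=34.974, impact vy=-26.399
  bounce: vy ← 0.46·26.399 = 12.144
Arc 2: start y=0.000, vy=12.144 → t=2.478, apex=7.524, x_land=53.214, impact vy=-12.144
  bounce: vy ← 0.46·12.144 = 5.586
Arc 3: start y=0.000, vy=5.586 → t=1.140, apex=1.592, x_land=61.605, impact vy=-5.586
  bounce: vy ← 0.46·5.586 = 2.570
Arc 4: start y=0.000, vy=2.570 → t=0.524, apex=0.337, x_land=65.464, impact vy=-2.570
  bounce: vy ← 0.46·2.570 = 1.182
Arc 5: start y=0.000, vy=1.182 → t=0.241, apex=0.071, x_land=67.240, impact vy=-1.182
  bounce: vy ← 0.46·1.182 = 0.544
Arc 6: start y=0.000, vy=0.544 → t=0.111, apex=0.015, x_land=68.057, impact vy=-0.544
  bounce: vy ← 0.46·0.544 = 0.250
Arc 7: start y=0.000, vy=0.250 → t=0.051, apex=0.003, x_land=68.432, impact vy=-0.250
  bounce: vy ← 0.46·0.250 = 0.115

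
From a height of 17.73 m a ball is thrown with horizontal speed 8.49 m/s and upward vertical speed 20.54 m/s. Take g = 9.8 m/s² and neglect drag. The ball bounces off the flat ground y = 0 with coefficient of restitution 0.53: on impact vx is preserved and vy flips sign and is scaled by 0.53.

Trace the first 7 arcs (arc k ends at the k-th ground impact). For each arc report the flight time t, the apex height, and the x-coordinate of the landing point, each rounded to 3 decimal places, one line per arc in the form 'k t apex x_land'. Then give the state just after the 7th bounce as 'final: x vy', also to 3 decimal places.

1 4.926 39.255 41.825
2 3.000 11.027 67.297
3 1.590 3.097 80.797
4 0.843 0.870 87.952
5 0.447 0.244 91.744
6 0.237 0.069 93.754
7 0.125 0.019 94.819
final: 94.819 0.326

Arc 1: start y=17.730, vy=20.540 → t=4.926, apex=39.255, x_land=41.825, impact vy=-27.738
  bounce: vy ← 0.53·27.738 = 14.701
Arc 2: start y=0.000, vy=14.701 → t=3.000, apex=11.027, x_land=67.297, impact vy=-14.701
  bounce: vy ← 0.53·14.701 = 7.792
Arc 3: start y=0.000, vy=7.792 → t=1.590, apex=3.097, x_land=80.797, impact vy=-7.792
  bounce: vy ← 0.53·7.792 = 4.130
Arc 4: start y=0.000, vy=4.130 → t=0.843, apex=0.870, x_land=87.952, impact vy=-4.130
  bounce: vy ← 0.53·4.130 = 2.189
Arc 5: start y=0.000, vy=2.189 → t=0.447, apex=0.244, x_land=91.744, impact vy=-2.189
  bounce: vy ← 0.53·2.189 = 1.160
Arc 6: start y=0.000, vy=1.160 → t=0.237, apex=0.069, x_land=93.754, impact vy=-1.160
  bounce: vy ← 0.53·1.160 = 0.615
Arc 7: start y=0.000, vy=0.615 → t=0.125, apex=0.019, x_land=94.819, impact vy=-0.615
  bounce: vy ← 0.53·0.615 = 0.326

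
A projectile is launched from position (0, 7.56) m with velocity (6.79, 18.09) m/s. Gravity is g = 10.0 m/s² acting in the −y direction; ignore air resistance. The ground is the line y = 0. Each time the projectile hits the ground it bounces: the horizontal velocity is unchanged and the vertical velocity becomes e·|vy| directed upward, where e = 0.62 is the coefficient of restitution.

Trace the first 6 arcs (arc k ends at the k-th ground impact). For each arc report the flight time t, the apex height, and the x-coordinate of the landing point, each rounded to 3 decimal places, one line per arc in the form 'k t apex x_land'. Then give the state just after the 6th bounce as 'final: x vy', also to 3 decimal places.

Arc 1: start y=7.560, vy=18.090 → t=3.996, apex=23.922, x_land=27.135, impact vy=-21.873
  bounce: vy ← 0.62·21.873 = 13.562
Arc 2: start y=0.000, vy=13.562 → t=2.712, apex=9.196, x_land=45.552, impact vy=-13.562
  bounce: vy ← 0.62·13.562 = 8.408
Arc 3: start y=0.000, vy=8.408 → t=1.682, apex=3.535, x_land=56.970, impact vy=-8.408
  bounce: vy ← 0.62·8.408 = 5.213
Arc 4: start y=0.000, vy=5.213 → t=1.043, apex=1.359, x_land=64.049, impact vy=-5.213
  bounce: vy ← 0.62·5.213 = 3.232
Arc 5: start y=0.000, vy=3.232 → t=0.646, apex=0.522, x_land=68.439, impact vy=-3.232
  bounce: vy ← 0.62·3.232 = 2.004
Arc 6: start y=0.000, vy=2.004 → t=0.401, apex=0.201, x_land=71.160, impact vy=-2.004
  bounce: vy ← 0.62·2.004 = 1.242

1 3.996 23.922 27.135
2 2.712 9.196 45.552
3 1.682 3.535 56.970
4 1.043 1.359 64.049
5 0.646 0.522 68.439
6 0.401 0.201 71.160
final: 71.160 1.242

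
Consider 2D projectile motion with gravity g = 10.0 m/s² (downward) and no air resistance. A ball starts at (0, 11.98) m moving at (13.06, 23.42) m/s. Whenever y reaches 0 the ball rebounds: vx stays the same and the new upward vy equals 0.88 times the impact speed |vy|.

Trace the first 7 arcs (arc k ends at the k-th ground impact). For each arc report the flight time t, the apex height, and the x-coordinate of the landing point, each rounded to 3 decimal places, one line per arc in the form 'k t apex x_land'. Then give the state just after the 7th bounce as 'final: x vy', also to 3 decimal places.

1 5.149 39.405 67.250
2 4.941 30.515 131.778
3 4.348 23.631 188.562
4 3.826 18.300 238.532
5 3.367 14.171 282.506
6 2.963 10.974 321.203
7 2.607 8.498 355.256
final: 355.256 11.473

Arc 1: start y=11.980, vy=23.420 → t=5.149, apex=39.405, x_land=67.250, impact vy=-28.073
  bounce: vy ← 0.88·28.073 = 24.704
Arc 2: start y=0.000, vy=24.704 → t=4.941, apex=30.515, x_land=131.778, impact vy=-24.704
  bounce: vy ← 0.88·24.704 = 21.740
Arc 3: start y=0.000, vy=21.740 → t=4.348, apex=23.631, x_land=188.562, impact vy=-21.740
  bounce: vy ← 0.88·21.740 = 19.131
Arc 4: start y=0.000, vy=19.131 → t=3.826, apex=18.300, x_land=238.532, impact vy=-19.131
  bounce: vy ← 0.88·19.131 = 16.835
Arc 5: start y=0.000, vy=16.835 → t=3.367, apex=14.171, x_land=282.506, impact vy=-16.835
  bounce: vy ← 0.88·16.835 = 14.815
Arc 6: start y=0.000, vy=14.815 → t=2.963, apex=10.974, x_land=321.203, impact vy=-14.815
  bounce: vy ← 0.88·14.815 = 13.037
Arc 7: start y=0.000, vy=13.037 → t=2.607, apex=8.498, x_land=355.256, impact vy=-13.037
  bounce: vy ← 0.88·13.037 = 11.473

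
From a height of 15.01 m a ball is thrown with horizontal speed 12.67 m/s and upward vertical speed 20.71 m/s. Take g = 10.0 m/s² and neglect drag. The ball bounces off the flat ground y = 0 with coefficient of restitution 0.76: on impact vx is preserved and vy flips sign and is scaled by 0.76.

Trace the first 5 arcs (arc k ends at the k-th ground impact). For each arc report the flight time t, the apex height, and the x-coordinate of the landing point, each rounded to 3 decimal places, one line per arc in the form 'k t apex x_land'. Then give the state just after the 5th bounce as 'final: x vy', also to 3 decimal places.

1 4.771 36.455 60.451
2 4.104 21.057 112.452
3 3.119 12.162 151.973
4 2.371 7.025 182.009
5 1.802 4.058 204.837
final: 204.837 6.846

Arc 1: start y=15.010, vy=20.710 → t=4.771, apex=36.455, x_land=60.451, impact vy=-27.002
  bounce: vy ← 0.76·27.002 = 20.521
Arc 2: start y=0.000, vy=20.521 → t=4.104, apex=21.057, x_land=112.452, impact vy=-20.521
  bounce: vy ← 0.76·20.521 = 15.596
Arc 3: start y=0.000, vy=15.596 → t=3.119, apex=12.162, x_land=151.973, impact vy=-15.596
  bounce: vy ← 0.76·15.596 = 11.853
Arc 4: start y=0.000, vy=11.853 → t=2.371, apex=7.025, x_land=182.009, impact vy=-11.853
  bounce: vy ← 0.76·11.853 = 9.008
Arc 5: start y=0.000, vy=9.008 → t=1.802, apex=4.058, x_land=204.837, impact vy=-9.008
  bounce: vy ← 0.76·9.008 = 6.846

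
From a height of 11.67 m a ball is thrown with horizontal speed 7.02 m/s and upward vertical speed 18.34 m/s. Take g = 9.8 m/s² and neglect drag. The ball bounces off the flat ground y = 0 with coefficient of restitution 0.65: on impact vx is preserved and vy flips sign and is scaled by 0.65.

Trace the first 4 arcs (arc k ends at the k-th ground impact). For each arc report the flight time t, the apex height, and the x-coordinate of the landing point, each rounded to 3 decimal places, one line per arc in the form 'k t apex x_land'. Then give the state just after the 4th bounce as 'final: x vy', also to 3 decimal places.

Arc 1: start y=11.670, vy=18.340 → t=4.297, apex=28.831, x_land=30.166, impact vy=-23.772
  bounce: vy ← 0.65·23.772 = 15.452
Arc 2: start y=0.000, vy=15.452 → t=3.153, apex=12.181, x_land=52.302, impact vy=-15.452
  bounce: vy ← 0.65·15.452 = 10.043
Arc 3: start y=0.000, vy=10.043 → t=2.050, apex=5.147, x_land=66.691, impact vy=-10.043
  bounce: vy ← 0.65·10.043 = 6.528
Arc 4: start y=0.000, vy=6.528 → t=1.332, apex=2.174, x_land=76.044, impact vy=-6.528
  bounce: vy ← 0.65·6.528 = 4.243

1 4.297 28.831 30.166
2 3.153 12.181 52.302
3 2.050 5.147 66.691
4 1.332 2.174 76.044
final: 76.044 4.243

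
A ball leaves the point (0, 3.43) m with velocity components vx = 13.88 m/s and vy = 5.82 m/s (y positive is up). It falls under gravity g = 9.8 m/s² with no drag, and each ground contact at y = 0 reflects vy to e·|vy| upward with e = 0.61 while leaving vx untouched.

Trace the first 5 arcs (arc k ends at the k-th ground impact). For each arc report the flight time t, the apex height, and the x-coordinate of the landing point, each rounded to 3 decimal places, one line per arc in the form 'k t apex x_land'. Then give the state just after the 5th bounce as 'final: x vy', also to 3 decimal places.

Arc 1: start y=3.430, vy=5.820 → t=1.620, apex=5.158, x_land=22.484, impact vy=-10.055
  bounce: vy ← 0.61·10.055 = 6.133
Arc 2: start y=0.000, vy=6.133 → t=1.252, apex=1.919, x_land=39.858, impact vy=-6.133
  bounce: vy ← 0.61·6.133 = 3.741
Arc 3: start y=0.000, vy=3.741 → t=0.764, apex=0.714, x_land=50.456, impact vy=-3.741
  bounce: vy ← 0.61·3.741 = 2.282
Arc 4: start y=0.000, vy=2.282 → t=0.466, apex=0.266, x_land=56.921, impact vy=-2.282
  bounce: vy ← 0.61·2.282 = 1.392
Arc 5: start y=0.000, vy=1.392 → t=0.284, apex=0.099, x_land=60.865, impact vy=-1.392
  bounce: vy ← 0.61·1.392 = 0.849

1 1.620 5.158 22.484
2 1.252 1.919 39.858
3 0.764 0.714 50.456
4 0.466 0.266 56.921
5 0.284 0.099 60.865
final: 60.865 0.849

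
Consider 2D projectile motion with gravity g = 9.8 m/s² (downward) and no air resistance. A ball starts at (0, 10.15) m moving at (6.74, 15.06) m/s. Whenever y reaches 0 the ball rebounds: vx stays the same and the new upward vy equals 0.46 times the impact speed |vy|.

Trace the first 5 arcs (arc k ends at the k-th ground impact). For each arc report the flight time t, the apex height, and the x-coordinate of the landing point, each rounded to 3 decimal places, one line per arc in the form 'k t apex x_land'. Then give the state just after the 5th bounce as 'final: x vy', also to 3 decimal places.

Arc 1: start y=10.150, vy=15.060 → t=3.642, apex=21.722, x_land=24.548, impact vy=-20.634
  bounce: vy ← 0.46·20.634 = 9.491
Arc 2: start y=0.000, vy=9.491 → t=1.937, apex=4.596, x_land=37.604, impact vy=-9.491
  bounce: vy ← 0.46·9.491 = 4.366
Arc 3: start y=0.000, vy=4.366 → t=0.891, apex=0.973, x_land=43.610, impact vy=-4.366
  bounce: vy ← 0.46·4.366 = 2.008
Arc 4: start y=0.000, vy=2.008 → t=0.410, apex=0.206, x_land=46.372, impact vy=-2.008
  bounce: vy ← 0.46·2.008 = 0.924
Arc 5: start y=0.000, vy=0.924 → t=0.189, apex=0.044, x_land=47.643, impact vy=-0.924
  bounce: vy ← 0.46·0.924 = 0.425

1 3.642 21.722 24.548
2 1.937 4.596 37.604
3 0.891 0.973 43.610
4 0.410 0.206 46.372
5 0.189 0.044 47.643
final: 47.643 0.425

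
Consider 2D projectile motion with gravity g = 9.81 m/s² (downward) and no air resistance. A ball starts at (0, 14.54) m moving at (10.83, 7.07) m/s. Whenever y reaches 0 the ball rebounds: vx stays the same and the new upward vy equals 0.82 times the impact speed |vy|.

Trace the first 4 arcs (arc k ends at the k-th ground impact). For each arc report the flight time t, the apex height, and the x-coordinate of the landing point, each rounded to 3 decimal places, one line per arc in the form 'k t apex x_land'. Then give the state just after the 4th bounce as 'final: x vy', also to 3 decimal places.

Arc 1: start y=14.540, vy=7.070 → t=2.587, apex=17.088, x_land=28.019, impact vy=-18.310
  bounce: vy ← 0.82·18.310 = 15.014
Arc 2: start y=0.000, vy=15.014 → t=3.061, apex=11.490, x_land=61.170, impact vy=-15.014
  bounce: vy ← 0.82·15.014 = 12.312
Arc 3: start y=0.000, vy=12.312 → t=2.510, apex=7.726, x_land=88.353, impact vy=-12.312
  bounce: vy ← 0.82·12.312 = 10.096
Arc 4: start y=0.000, vy=10.096 → t=2.058, apex=5.195, x_land=110.644, impact vy=-10.096
  bounce: vy ← 0.82·10.096 = 8.278

1 2.587 17.088 28.019
2 3.061 11.490 61.170
3 2.510 7.726 88.353
4 2.058 5.195 110.644
final: 110.644 8.278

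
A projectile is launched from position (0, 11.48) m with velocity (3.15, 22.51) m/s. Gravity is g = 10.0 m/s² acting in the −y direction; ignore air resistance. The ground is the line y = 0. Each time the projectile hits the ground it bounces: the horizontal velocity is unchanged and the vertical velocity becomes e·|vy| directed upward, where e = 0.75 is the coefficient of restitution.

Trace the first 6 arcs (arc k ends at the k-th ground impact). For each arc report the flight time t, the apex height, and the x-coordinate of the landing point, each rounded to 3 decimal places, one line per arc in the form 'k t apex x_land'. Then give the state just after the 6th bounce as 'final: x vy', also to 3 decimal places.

1 4.964 36.815 15.638
2 4.070 20.708 28.459
3 3.053 11.648 38.075
4 2.290 6.552 45.287
5 1.717 3.686 50.696
6 1.288 2.073 54.753
final: 54.753 4.829

Arc 1: start y=11.480, vy=22.510 → t=4.964, apex=36.815, x_land=15.638, impact vy=-27.135
  bounce: vy ← 0.75·27.135 = 20.351
Arc 2: start y=0.000, vy=20.351 → t=4.070, apex=20.708, x_land=28.459, impact vy=-20.351
  bounce: vy ← 0.75·20.351 = 15.263
Arc 3: start y=0.000, vy=15.263 → t=3.053, apex=11.648, x_land=38.075, impact vy=-15.263
  bounce: vy ← 0.75·15.263 = 11.448
Arc 4: start y=0.000, vy=11.448 → t=2.290, apex=6.552, x_land=45.287, impact vy=-11.448
  bounce: vy ← 0.75·11.448 = 8.586
Arc 5: start y=0.000, vy=8.586 → t=1.717, apex=3.686, x_land=50.696, impact vy=-8.586
  bounce: vy ← 0.75·8.586 = 6.439
Arc 6: start y=0.000, vy=6.439 → t=1.288, apex=2.073, x_land=54.753, impact vy=-6.439
  bounce: vy ← 0.75·6.439 = 4.829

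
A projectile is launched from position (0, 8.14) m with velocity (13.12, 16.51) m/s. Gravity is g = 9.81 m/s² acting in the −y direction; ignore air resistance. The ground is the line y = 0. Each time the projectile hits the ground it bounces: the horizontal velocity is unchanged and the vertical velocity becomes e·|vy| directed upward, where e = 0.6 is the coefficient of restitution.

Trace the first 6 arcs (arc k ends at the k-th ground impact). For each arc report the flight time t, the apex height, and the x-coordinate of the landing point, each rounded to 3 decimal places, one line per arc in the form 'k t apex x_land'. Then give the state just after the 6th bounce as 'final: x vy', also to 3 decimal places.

Arc 1: start y=8.140, vy=16.510 → t=3.802, apex=22.033, x_land=49.887, impact vy=-20.792
  bounce: vy ← 0.6·20.792 = 12.475
Arc 2: start y=0.000, vy=12.475 → t=2.543, apex=7.932, x_land=83.256, impact vy=-12.475
  bounce: vy ← 0.6·12.475 = 7.485
Arc 3: start y=0.000, vy=7.485 → t=1.526, apex=2.855, x_land=103.276, impact vy=-7.485
  bounce: vy ← 0.6·7.485 = 4.491
Arc 4: start y=0.000, vy=4.491 → t=0.916, apex=1.028, x_land=115.289, impact vy=-4.491
  bounce: vy ← 0.6·4.491 = 2.695
Arc 5: start y=0.000, vy=2.695 → t=0.549, apex=0.370, x_land=122.497, impact vy=-2.695
  bounce: vy ← 0.6·2.695 = 1.617
Arc 6: start y=0.000, vy=1.617 → t=0.330, apex=0.133, x_land=126.821, impact vy=-1.617
  bounce: vy ← 0.6·1.617 = 0.970

1 3.802 22.033 49.887
2 2.543 7.932 83.256
3 1.526 2.855 103.276
4 0.916 1.028 115.289
5 0.549 0.370 122.497
6 0.330 0.133 126.821
final: 126.821 0.970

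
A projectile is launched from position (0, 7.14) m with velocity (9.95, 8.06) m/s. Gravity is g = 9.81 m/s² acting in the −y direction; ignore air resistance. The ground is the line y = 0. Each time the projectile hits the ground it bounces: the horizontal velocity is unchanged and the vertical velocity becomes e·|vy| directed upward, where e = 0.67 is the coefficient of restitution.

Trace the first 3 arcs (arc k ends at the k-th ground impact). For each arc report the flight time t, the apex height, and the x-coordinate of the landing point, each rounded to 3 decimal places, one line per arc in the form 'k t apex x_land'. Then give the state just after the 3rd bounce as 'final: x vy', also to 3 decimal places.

Arc 1: start y=7.140, vy=8.060 → t=2.281, apex=10.451, x_land=22.699, impact vy=-14.320
  bounce: vy ← 0.67·14.320 = 9.594
Arc 2: start y=0.000, vy=9.594 → t=1.956, apex=4.691, x_land=42.161, impact vy=-9.594
  bounce: vy ← 0.67·9.594 = 6.428
Arc 3: start y=0.000, vy=6.428 → t=1.311, apex=2.106, x_land=55.201, impact vy=-6.428
  bounce: vy ← 0.67·6.428 = 4.307

1 2.281 10.451 22.699
2 1.956 4.691 42.161
3 1.311 2.106 55.201
final: 55.201 4.307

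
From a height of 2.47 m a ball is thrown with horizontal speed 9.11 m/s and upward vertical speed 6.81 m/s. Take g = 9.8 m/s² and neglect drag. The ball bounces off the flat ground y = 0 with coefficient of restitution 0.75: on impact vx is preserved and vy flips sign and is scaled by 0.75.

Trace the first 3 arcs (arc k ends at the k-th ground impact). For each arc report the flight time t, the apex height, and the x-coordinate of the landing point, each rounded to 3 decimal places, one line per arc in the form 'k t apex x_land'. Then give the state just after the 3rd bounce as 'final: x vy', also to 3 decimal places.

1 1.688 4.836 15.381
2 1.490 2.720 28.957
3 1.118 1.530 39.138
final: 39.138 4.107

Arc 1: start y=2.470, vy=6.810 → t=1.688, apex=4.836, x_land=15.381, impact vy=-9.736
  bounce: vy ← 0.75·9.736 = 7.302
Arc 2: start y=0.000, vy=7.302 → t=1.490, apex=2.720, x_land=28.957, impact vy=-7.302
  bounce: vy ← 0.75·7.302 = 5.476
Arc 3: start y=0.000, vy=5.476 → t=1.118, apex=1.530, x_land=39.138, impact vy=-5.476
  bounce: vy ← 0.75·5.476 = 4.107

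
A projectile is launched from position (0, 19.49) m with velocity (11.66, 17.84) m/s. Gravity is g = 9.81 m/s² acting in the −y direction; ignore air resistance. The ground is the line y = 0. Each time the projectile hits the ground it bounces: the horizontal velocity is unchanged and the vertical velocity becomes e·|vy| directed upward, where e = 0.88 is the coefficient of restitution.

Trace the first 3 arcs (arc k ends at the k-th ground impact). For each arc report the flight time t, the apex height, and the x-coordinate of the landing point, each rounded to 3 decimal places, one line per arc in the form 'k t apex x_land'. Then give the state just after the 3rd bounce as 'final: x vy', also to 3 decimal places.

1 4.517 35.711 52.666
2 4.749 27.655 108.039
3 4.179 21.416 156.767
final: 156.767 18.039

Arc 1: start y=19.490, vy=17.840 → t=4.517, apex=35.711, x_land=52.666, impact vy=-26.470
  bounce: vy ← 0.88·26.470 = 23.294
Arc 2: start y=0.000, vy=23.294 → t=4.749, apex=27.655, x_land=108.039, impact vy=-23.294
  bounce: vy ← 0.88·23.294 = 20.498
Arc 3: start y=0.000, vy=20.498 → t=4.179, apex=21.416, x_land=156.767, impact vy=-20.498
  bounce: vy ← 0.88·20.498 = 18.039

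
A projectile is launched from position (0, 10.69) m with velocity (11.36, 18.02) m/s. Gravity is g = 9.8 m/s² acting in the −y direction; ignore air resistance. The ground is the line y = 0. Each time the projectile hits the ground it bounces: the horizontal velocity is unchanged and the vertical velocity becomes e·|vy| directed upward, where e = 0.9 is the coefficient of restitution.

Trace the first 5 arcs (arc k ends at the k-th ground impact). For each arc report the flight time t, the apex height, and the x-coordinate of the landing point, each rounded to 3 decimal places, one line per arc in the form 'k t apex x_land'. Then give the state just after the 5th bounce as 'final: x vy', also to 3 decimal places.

Arc 1: start y=10.690, vy=18.020 → t=4.197, apex=27.257, x_land=47.682, impact vy=-23.114
  bounce: vy ← 0.9·23.114 = 20.802
Arc 2: start y=0.000, vy=20.802 → t=4.245, apex=22.078, x_land=95.909, impact vy=-20.802
  bounce: vy ← 0.9·20.802 = 18.722
Arc 3: start y=0.000, vy=18.722 → t=3.821, apex=17.884, x_land=139.314, impact vy=-18.722
  bounce: vy ← 0.9·18.722 = 16.850
Arc 4: start y=0.000, vy=16.850 → t=3.439, apex=14.486, x_land=178.378, impact vy=-16.850
  bounce: vy ← 0.9·16.850 = 15.165
Arc 5: start y=0.000, vy=15.165 → t=3.095, apex=11.733, x_land=213.536, impact vy=-15.165
  bounce: vy ← 0.9·15.165 = 13.648

1 4.197 27.257 47.682
2 4.245 22.078 95.909
3 3.821 17.884 139.314
4 3.439 14.486 178.378
5 3.095 11.733 213.536
final: 213.536 13.648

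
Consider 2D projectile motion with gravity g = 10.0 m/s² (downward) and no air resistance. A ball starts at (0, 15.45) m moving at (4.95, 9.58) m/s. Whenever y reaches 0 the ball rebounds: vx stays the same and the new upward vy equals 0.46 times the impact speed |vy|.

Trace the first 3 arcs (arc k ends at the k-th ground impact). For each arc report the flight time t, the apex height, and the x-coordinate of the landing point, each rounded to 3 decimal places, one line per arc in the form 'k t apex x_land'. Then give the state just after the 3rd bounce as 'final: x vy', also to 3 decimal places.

Arc 1: start y=15.450, vy=9.580 → t=2.960, apex=20.039, x_land=14.652, impact vy=-20.019
  bounce: vy ← 0.46·20.019 = 9.209
Arc 2: start y=0.000, vy=9.209 → t=1.842, apex=4.240, x_land=23.769, impact vy=-9.209
  bounce: vy ← 0.46·9.209 = 4.236
Arc 3: start y=0.000, vy=4.236 → t=0.847, apex=0.897, x_land=27.962, impact vy=-4.236
  bounce: vy ← 0.46·4.236 = 1.949

1 2.960 20.039 14.652
2 1.842 4.240 23.769
3 0.847 0.897 27.962
final: 27.962 1.949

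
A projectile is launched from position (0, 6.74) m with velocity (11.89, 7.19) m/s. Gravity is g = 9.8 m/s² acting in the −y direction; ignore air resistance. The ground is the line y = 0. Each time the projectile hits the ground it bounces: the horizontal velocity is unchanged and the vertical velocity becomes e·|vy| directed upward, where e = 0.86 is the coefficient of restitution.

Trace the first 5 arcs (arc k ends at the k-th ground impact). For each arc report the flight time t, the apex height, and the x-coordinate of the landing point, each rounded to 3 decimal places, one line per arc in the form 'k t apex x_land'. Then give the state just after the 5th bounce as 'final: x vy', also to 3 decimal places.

Arc 1: start y=6.740, vy=7.190 → t=2.117, apex=9.378, x_land=25.172, impact vy=-13.557
  bounce: vy ← 0.86·13.557 = 11.659
Arc 2: start y=0.000, vy=11.659 → t=2.379, apex=6.936, x_land=53.464, impact vy=-11.659
  bounce: vy ← 0.86·11.659 = 10.027
Arc 3: start y=0.000, vy=10.027 → t=2.046, apex=5.130, x_land=77.794, impact vy=-10.027
  bounce: vy ← 0.86·10.027 = 8.623
Arc 4: start y=0.000, vy=8.623 → t=1.760, apex=3.794, x_land=98.719, impact vy=-8.623
  bounce: vy ← 0.86·8.623 = 7.416
Arc 5: start y=0.000, vy=7.416 → t=1.513, apex=2.806, x_land=116.714, impact vy=-7.416
  bounce: vy ← 0.86·7.416 = 6.378

1 2.117 9.378 25.172
2 2.379 6.936 53.464
3 2.046 5.130 77.794
4 1.760 3.794 98.719
5 1.513 2.806 116.714
final: 116.714 6.378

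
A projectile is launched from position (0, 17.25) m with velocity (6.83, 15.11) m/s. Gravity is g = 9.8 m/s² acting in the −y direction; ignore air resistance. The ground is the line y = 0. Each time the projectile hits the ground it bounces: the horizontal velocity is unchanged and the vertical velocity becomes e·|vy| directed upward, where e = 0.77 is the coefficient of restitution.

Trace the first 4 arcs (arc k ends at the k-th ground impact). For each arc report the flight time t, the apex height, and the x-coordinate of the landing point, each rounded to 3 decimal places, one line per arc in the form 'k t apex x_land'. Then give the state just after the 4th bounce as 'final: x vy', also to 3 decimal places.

1 3.970 28.899 27.117
2 3.740 17.134 52.661
3 2.880 10.159 72.330
4 2.217 6.023 87.474
final: 87.474 8.366

Arc 1: start y=17.250, vy=15.110 → t=3.970, apex=28.899, x_land=27.117, impact vy=-23.799
  bounce: vy ← 0.77·23.799 = 18.326
Arc 2: start y=0.000, vy=18.326 → t=3.740, apex=17.134, x_land=52.661, impact vy=-18.326
  bounce: vy ← 0.77·18.326 = 14.111
Arc 3: start y=0.000, vy=14.111 → t=2.880, apex=10.159, x_land=72.330, impact vy=-14.111
  bounce: vy ← 0.77·14.111 = 10.865
Arc 4: start y=0.000, vy=10.865 → t=2.217, apex=6.023, x_land=87.474, impact vy=-10.865
  bounce: vy ← 0.77·10.865 = 8.366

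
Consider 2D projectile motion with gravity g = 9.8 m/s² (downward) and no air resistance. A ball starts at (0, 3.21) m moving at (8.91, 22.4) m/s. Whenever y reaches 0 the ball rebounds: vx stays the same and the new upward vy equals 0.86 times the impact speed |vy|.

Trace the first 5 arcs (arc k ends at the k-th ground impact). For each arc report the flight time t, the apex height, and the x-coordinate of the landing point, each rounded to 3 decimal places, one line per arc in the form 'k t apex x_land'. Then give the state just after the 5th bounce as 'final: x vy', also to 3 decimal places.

Arc 1: start y=3.210, vy=22.400 → t=4.711, apex=28.810, x_land=41.971, impact vy=-23.763
  bounce: vy ← 0.86·23.763 = 20.436
Arc 2: start y=0.000, vy=20.436 → t=4.171, apex=21.308, x_land=79.131, impact vy=-20.436
  bounce: vy ← 0.86·20.436 = 17.575
Arc 3: start y=0.000, vy=17.575 → t=3.587, apex=15.759, x_land=111.089, impact vy=-17.575
  bounce: vy ← 0.86·17.575 = 15.115
Arc 4: start y=0.000, vy=15.115 → t=3.085, apex=11.656, x_land=138.573, impact vy=-15.115
  bounce: vy ← 0.86·15.115 = 12.999
Arc 5: start y=0.000, vy=12.999 → t=2.653, apex=8.620, x_land=162.209, impact vy=-12.999
  bounce: vy ← 0.86·12.999 = 11.179

1 4.711 28.810 41.971
2 4.171 21.308 79.131
3 3.587 15.759 111.089
4 3.085 11.656 138.573
5 2.653 8.620 162.209
final: 162.209 11.179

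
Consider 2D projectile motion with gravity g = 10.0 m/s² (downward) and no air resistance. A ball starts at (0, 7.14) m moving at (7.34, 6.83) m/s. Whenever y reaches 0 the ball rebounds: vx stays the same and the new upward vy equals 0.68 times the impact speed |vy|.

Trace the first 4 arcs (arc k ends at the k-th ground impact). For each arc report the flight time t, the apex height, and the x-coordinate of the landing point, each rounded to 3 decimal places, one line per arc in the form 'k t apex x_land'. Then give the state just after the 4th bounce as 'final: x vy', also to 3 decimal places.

Arc 1: start y=7.140, vy=6.830 → t=2.059, apex=9.472, x_land=15.116, impact vy=-13.764
  bounce: vy ← 0.68·13.764 = 9.360
Arc 2: start y=0.000, vy=9.360 → t=1.872, apex=4.380, x_land=28.856, impact vy=-9.360
  bounce: vy ← 0.68·9.360 = 6.364
Arc 3: start y=0.000, vy=6.364 → t=1.273, apex=2.025, x_land=38.199, impact vy=-6.364
  bounce: vy ← 0.68·6.364 = 4.328
Arc 4: start y=0.000, vy=4.328 → t=0.866, apex=0.937, x_land=44.552, impact vy=-4.328
  bounce: vy ← 0.68·4.328 = 2.943

1 2.059 9.472 15.116
2 1.872 4.380 28.856
3 1.273 2.025 38.199
4 0.866 0.937 44.552
final: 44.552 2.943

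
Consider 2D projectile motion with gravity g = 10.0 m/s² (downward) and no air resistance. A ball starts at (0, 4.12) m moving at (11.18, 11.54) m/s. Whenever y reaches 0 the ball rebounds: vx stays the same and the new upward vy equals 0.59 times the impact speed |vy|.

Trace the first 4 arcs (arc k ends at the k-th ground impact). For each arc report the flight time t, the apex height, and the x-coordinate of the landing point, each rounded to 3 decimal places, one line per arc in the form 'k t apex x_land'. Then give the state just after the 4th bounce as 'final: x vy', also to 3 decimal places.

Arc 1: start y=4.120, vy=11.540 → t=2.622, apex=10.779, x_land=29.317, impact vy=-14.682
  bounce: vy ← 0.59·14.682 = 8.663
Arc 2: start y=0.000, vy=8.663 → t=1.733, apex=3.752, x_land=48.686, impact vy=-8.663
  bounce: vy ← 0.59·8.663 = 5.111
Arc 3: start y=0.000, vy=5.111 → t=1.022, apex=1.306, x_land=60.114, impact vy=-5.111
  bounce: vy ← 0.59·5.111 = 3.015
Arc 4: start y=0.000, vy=3.015 → t=0.603, apex=0.455, x_land=66.857, impact vy=-3.015
  bounce: vy ← 0.59·3.015 = 1.779

1 2.622 10.779 29.317
2 1.733 3.752 48.686
3 1.022 1.306 60.114
4 0.603 0.455 66.857
final: 66.857 1.779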